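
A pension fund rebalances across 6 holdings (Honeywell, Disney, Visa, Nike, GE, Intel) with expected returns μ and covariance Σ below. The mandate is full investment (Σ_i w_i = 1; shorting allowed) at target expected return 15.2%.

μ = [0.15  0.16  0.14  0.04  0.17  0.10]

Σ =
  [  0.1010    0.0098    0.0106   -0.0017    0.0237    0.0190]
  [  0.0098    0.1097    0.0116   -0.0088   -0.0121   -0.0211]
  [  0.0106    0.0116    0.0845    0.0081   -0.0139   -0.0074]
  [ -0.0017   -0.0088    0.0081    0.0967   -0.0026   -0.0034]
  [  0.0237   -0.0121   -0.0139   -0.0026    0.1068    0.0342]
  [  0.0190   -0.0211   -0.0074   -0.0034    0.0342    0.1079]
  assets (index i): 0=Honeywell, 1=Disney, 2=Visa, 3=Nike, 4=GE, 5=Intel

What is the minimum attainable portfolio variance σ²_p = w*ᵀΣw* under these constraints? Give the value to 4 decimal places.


u=Σ⁻¹μ = [0.6491  1.5878  1.6400  0.5016  1.6167  0.7388]
v=Σ⁻¹𝟙 = [4.1520  11.1697  10.9129  11.0655  8.4726  9.1326]
a=μᵀu=0.949787  b=𝟙ᵀu=6.733981  c=𝟙ᵀv=54.905323  D=ac−b²=6.801881
λ₁=(c·0.152−b)/D = (54.905323·0.152−6.733981)/6.801881 = 0.236939
λ₂=(a−b·0.152)/D = (0.949787−6.733981·0.152)/6.801881 = -0.010847
w* = 0.236939·u + -0.010847·v:
  w_0 = 0.236939·0.6491 + -0.010847·4.1520 = 0.1088  (Honeywell)
  w_1 = 0.236939·1.5878 + -0.010847·11.1697 = 0.2551  (Disney)
  w_2 = 0.236939·1.6400 + -0.010847·10.9129 = 0.2702  (Visa)
  w_3 = 0.236939·0.5016 + -0.010847·11.0655 = -0.0012  (Nike)
  w_4 = 0.236939·1.6167 + -0.010847·8.4726 = 0.2912  (GE)
  w_5 = 0.236939·0.7388 + -0.010847·9.1326 = 0.0760  (Intel)
Σw_i=1.0000  μᵀw=0.1520
σ²=wᵀΣw=λ₁·μ_p+λ₂ = 0.236939·0.152 + -0.010847 = 0.025168 ≈ 0.0252

0.0252


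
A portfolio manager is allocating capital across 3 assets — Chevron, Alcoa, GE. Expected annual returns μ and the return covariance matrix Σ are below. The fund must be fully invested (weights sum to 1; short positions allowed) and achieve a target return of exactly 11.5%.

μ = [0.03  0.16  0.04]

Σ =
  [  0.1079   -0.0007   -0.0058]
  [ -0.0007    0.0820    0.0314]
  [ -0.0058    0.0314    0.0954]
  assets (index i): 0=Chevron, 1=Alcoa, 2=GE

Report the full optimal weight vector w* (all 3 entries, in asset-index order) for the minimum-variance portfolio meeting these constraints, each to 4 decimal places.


0.2525  0.6460  0.1014

x=Σ⁻¹μ = [0.2786  2.0442  -0.2366]
y=Σ⁻¹𝟙 = [9.7601  9.1964  8.0487]
a=μᵀx=0.325965  b=𝟙ᵀx=2.086174  c=𝟙ᵀy=27.005198  D=ac−b²=4.450634
λ₁=(c·0.115−b)/D = (27.005198·0.115−2.086174)/4.450634 = 0.229051
λ₂=(a−b·0.115)/D = (0.325965−2.086174·0.115)/4.450634 = 0.019335
w* = 0.229051·x + 0.019335·y:
  w_0 = 0.229051·0.2786 + 0.019335·9.7601 = 0.2525  (Chevron)
  w_1 = 0.229051·2.0442 + 0.019335·9.1964 = 0.6460  (Alcoa)
  w_2 = 0.229051·-0.2366 + 0.019335·8.0487 = 0.1014  (GE)
Σw_i=1.0000  μᵀw=0.1150
σ²=wᵀΣw=λ₁·μ_p+λ₂ = 0.229051·0.115 + 0.019335 = 0.045676 ≈ 0.0457


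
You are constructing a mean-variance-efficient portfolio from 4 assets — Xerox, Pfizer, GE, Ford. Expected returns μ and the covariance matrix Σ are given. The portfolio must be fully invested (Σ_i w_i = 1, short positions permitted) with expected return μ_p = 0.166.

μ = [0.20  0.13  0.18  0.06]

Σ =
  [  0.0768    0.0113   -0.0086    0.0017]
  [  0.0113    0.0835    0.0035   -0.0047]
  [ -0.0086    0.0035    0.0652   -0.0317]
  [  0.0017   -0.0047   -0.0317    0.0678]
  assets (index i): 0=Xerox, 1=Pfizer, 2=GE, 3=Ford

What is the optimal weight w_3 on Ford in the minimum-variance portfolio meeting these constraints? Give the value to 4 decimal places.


0.1470

x=Σ⁻¹μ = [2.8777  1.1468  4.5460  3.0178]
y=Σ⁻¹𝟙 = [14.3140  10.4047  31.0791  29.6427]
a=μᵀx=1.723961  b=𝟙ᵀx=11.588216  c=𝟙ᵀy=85.440552  D=ac−b²=13.009450
λ₁=(c·0.166−b)/D = (85.440552·0.166−11.588216)/13.009450 = 0.199464
λ₂=(a−b·0.166)/D = (1.723961−11.588216·0.166)/13.009450 = -0.015349
w* = 0.199464·x + -0.015349·y:
  w_0 = 0.199464·2.8777 + -0.015349·14.3140 = 0.3543  (Xerox)
  w_1 = 0.199464·1.1468 + -0.015349·10.4047 = 0.0690  (Pfizer)
  w_2 = 0.199464·4.5460 + -0.015349·31.0791 = 0.4297  (GE)
  w_3 = 0.199464·3.0178 + -0.015349·29.6427 = 0.1470  (Ford)
Σw_i=1.0000  μᵀw=0.1660
σ²=wᵀΣw=λ₁·μ_p+λ₂ = 0.199464·0.166 + -0.015349 = 0.017762 ≈ 0.0178


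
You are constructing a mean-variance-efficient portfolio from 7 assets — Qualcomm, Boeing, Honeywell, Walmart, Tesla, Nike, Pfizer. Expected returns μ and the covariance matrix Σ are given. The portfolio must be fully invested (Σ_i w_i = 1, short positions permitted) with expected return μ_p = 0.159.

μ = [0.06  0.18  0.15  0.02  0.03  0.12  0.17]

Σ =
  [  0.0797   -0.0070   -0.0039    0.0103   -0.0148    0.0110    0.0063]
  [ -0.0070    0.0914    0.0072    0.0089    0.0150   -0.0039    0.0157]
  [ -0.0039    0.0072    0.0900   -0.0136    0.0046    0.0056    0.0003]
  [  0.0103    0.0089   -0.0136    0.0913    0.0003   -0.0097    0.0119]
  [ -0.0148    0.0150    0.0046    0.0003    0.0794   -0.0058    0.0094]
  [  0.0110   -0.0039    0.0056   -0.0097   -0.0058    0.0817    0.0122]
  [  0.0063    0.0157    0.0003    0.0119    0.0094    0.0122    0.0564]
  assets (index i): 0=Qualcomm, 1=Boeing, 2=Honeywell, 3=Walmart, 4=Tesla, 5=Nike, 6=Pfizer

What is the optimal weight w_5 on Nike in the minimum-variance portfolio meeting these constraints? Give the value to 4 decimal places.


x=Σ⁻¹μ = [0.6230  1.5589  1.5073  0.0304  -0.0854  1.0113  2.2917]
y=Σ⁻¹𝟙 = [12.5893  7.0535  11.3333  10.7020  12.8411  11.1691  7.4863]
a=μᵀx=1.053075  b=𝟙ᵀx=6.937207  c=𝟙ᵀy=73.174538  D=ac−b²=28.933452
λ₁=(c·0.159−b)/D = (73.174538·0.159−6.937207)/28.933452 = 0.162357
λ₂=(a−b·0.159)/D = (1.053075−6.937207·0.159)/28.933452 = -0.001726
w* = 0.162357·x + -0.001726·y:
  w_0 = 0.162357·0.6230 + -0.001726·12.5893 = 0.0794  (Qualcomm)
  w_1 = 0.162357·1.5589 + -0.001726·7.0535 = 0.2409  (Boeing)
  w_2 = 0.162357·1.5073 + -0.001726·11.3333 = 0.2252  (Honeywell)
  w_3 = 0.162357·0.0304 + -0.001726·10.7020 = -0.0135  (Walmart)
  w_4 = 0.162357·-0.0854 + -0.001726·12.8411 = -0.0360  (Tesla)
  w_5 = 0.162357·1.0113 + -0.001726·11.1691 = 0.1449  (Nike)
  w_6 = 0.162357·2.2917 + -0.001726·7.4863 = 0.3592  (Pfizer)
Σw_i=1.0000  μᵀw=0.1590
σ²=wᵀΣw=λ₁·μ_p+λ₂ = 0.162357·0.159 + -0.001726 = 0.024089 ≈ 0.0241

0.1449


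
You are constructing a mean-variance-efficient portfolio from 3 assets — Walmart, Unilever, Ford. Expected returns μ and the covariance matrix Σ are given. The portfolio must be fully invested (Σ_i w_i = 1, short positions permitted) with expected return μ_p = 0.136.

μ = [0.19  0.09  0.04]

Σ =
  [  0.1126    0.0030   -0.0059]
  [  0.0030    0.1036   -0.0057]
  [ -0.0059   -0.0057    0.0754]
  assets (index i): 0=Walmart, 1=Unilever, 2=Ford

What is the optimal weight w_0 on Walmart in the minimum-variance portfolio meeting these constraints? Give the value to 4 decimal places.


p=Σ⁻¹μ = [1.7027  0.8595  0.7287]
q=Σ⁻¹𝟙 = [9.3832  10.1933  14.7674]
a=μᵀp=0.430012  b=𝟙ᵀp=3.290899  c=𝟙ᵀq=34.343892  D=ac−b²=3.938283
λ₁=(c·0.136−b)/D = (34.343892·0.136−3.290899)/3.938283 = 0.350373
λ₂=(a−b·0.136)/D = (0.430012−3.290899·0.136)/3.938283 = -0.004456
w* = 0.350373·p + -0.004456·q:
  w_0 = 0.350373·1.7027 + -0.004456·9.3832 = 0.5548  (Walmart)
  w_1 = 0.350373·0.8595 + -0.004456·10.1933 = 0.2557  (Unilever)
  w_2 = 0.350373·0.7287 + -0.004456·14.7674 = 0.1895  (Ford)
Σw_i=1.0000  μᵀw=0.1360
σ²=wᵀΣw=λ₁·μ_p+λ₂ = 0.350373·0.136 + -0.004456 = 0.043195 ≈ 0.0432

0.5548


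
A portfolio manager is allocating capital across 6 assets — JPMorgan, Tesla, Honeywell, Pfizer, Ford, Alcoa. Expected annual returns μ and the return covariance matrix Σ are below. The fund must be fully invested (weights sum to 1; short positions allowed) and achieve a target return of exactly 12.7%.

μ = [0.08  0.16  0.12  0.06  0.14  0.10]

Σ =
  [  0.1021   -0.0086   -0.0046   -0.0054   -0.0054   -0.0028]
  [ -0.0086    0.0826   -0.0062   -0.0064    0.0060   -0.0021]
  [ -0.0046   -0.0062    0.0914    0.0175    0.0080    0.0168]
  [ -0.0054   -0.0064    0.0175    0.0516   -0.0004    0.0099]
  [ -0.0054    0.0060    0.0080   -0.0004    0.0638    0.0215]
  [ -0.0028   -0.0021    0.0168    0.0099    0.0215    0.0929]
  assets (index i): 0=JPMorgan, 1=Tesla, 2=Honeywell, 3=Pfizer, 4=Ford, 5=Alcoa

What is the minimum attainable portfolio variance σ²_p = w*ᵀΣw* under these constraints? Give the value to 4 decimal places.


0.0179

g=Σ⁻¹μ = [1.1761  2.1041  1.0625  1.1190  1.8265  0.4253]
h=Σ⁻¹𝟙 = [13.1888  14.6853  6.8028  19.3753  12.9226  5.2081]
a=μᵀg=0.923629  b=𝟙ᵀg=7.713573  c=𝟙ᵀh=72.182847  D=ac−b²=7.170950
λ₁=(c·0.127−b)/D = (72.182847·0.127−7.713573)/7.170950 = 0.202714
λ₂=(a−b·0.127)/D = (0.923629−7.713573·0.127)/7.170950 = -0.007809
w* = 0.202714·g + -0.007809·h:
  w_0 = 0.202714·1.1761 + -0.007809·13.1888 = 0.1354  (JPMorgan)
  w_1 = 0.202714·2.1041 + -0.007809·14.6853 = 0.3119  (Tesla)
  w_2 = 0.202714·1.0625 + -0.007809·6.8028 = 0.1623  (Honeywell)
  w_3 = 0.202714·1.1190 + -0.007809·19.3753 = 0.0756  (Pfizer)
  w_4 = 0.202714·1.8265 + -0.007809·12.9226 = 0.2693  (Ford)
  w_5 = 0.202714·0.4253 + -0.007809·5.2081 = 0.0456  (Alcoa)
Σw_i=1.0000  μᵀw=0.1270
σ²=wᵀΣw=λ₁·μ_p+λ₂ = 0.202714·0.127 + -0.007809 = 0.017936 ≈ 0.0179


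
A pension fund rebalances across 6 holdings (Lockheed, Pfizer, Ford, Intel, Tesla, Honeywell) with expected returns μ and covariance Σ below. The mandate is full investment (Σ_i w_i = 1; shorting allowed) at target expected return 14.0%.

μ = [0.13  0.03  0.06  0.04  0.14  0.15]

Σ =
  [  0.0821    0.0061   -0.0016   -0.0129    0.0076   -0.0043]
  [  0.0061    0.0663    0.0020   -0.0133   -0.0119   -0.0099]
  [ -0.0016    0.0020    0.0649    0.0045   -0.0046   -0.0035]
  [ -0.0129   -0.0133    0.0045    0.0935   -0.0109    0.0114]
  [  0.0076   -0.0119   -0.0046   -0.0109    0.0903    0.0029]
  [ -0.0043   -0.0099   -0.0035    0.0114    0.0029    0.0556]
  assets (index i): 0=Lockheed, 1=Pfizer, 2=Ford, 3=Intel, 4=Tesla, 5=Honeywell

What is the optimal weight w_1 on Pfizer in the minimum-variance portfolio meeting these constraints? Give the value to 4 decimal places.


-0.0072

g=Σ⁻¹μ = [1.6196  1.1041  1.1587  0.5864  1.5966  2.8891]
h=Σ⁻¹𝟙 = [12.7695  21.9084  16.2119  14.0451  14.7577  20.2452]
a=μᵀg=0.993552  b=𝟙ᵀg=8.954657  c=𝟙ᵀh=99.937776  D=ac−b²=19.107464
λ₁=(c·0.140−b)/D = (99.937776·0.140−8.954657)/19.107464 = 0.263595
λ₂=(a−b·0.140)/D = (0.993552−8.954657·0.140)/19.107464 = -0.013612
w* = 0.263595·g + -0.013612·h:
  w_0 = 0.263595·1.6196 + -0.013612·12.7695 = 0.2531  (Lockheed)
  w_1 = 0.263595·1.1041 + -0.013612·21.9084 = -0.0072  (Pfizer)
  w_2 = 0.263595·1.1587 + -0.013612·16.2119 = 0.0847  (Ford)
  w_3 = 0.263595·0.5864 + -0.013612·14.0451 = -0.0366  (Intel)
  w_4 = 0.263595·1.5966 + -0.013612·14.7577 = 0.2200  (Tesla)
  w_5 = 0.263595·2.8891 + -0.013612·20.2452 = 0.4860  (Honeywell)
Σw_i=1.0000  μᵀw=0.1400
σ²=wᵀΣw=λ₁·μ_p+λ₂ = 0.263595·0.140 + -0.013612 = 0.023291 ≈ 0.0233


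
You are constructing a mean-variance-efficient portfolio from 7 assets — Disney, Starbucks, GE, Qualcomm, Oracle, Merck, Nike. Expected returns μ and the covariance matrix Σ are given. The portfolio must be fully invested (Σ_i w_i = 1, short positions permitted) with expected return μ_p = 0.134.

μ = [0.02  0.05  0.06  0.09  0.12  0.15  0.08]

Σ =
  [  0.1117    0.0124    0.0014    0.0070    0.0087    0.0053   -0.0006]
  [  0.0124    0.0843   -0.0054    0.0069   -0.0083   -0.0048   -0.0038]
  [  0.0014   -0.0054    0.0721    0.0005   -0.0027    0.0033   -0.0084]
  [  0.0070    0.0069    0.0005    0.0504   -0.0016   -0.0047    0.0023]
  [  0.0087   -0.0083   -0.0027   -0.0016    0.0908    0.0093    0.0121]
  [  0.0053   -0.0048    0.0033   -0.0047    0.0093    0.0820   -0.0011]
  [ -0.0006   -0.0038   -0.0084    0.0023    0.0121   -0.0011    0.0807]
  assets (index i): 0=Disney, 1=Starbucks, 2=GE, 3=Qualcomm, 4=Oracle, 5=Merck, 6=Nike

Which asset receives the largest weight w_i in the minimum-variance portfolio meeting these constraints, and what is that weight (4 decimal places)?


Merck (0.4501)

p=Σ⁻¹μ = [-0.2106  0.7933  0.9498  1.8632  1.1640  1.8383  0.9234]
q=Σ⁻¹𝟙 = [4.9402  12.8879  15.9208  18.0766  9.5485  12.1159  12.9106]
a=μᵀp=0.749422  b=𝟙ᵀp=7.321387  c=𝟙ᵀq=86.400504  D=ac−b²=11.147736
λ₁=(c·0.134−b)/D = (86.400504·0.134−7.321387)/11.147736 = 0.381807
λ₂=(a−b·0.134)/D = (0.749422−7.321387·0.134)/11.147736 = -0.020779
w* = 0.381807·p + -0.020779·q:
  w_0 = 0.381807·-0.2106 + -0.020779·4.9402 = -0.1831  (Disney)
  w_1 = 0.381807·0.7933 + -0.020779·12.8879 = 0.0351  (Starbucks)
  w_2 = 0.381807·0.9498 + -0.020779·15.9208 = 0.0318  (GE)
  w_3 = 0.381807·1.8632 + -0.020779·18.0766 = 0.3357  (Qualcomm)
  w_4 = 0.381807·1.1640 + -0.020779·9.5485 = 0.2460  (Oracle)
  w_5 = 0.381807·1.8383 + -0.020779·12.1159 = 0.4501  (Merck)
  w_6 = 0.381807·0.9234 + -0.020779·12.9106 = 0.0843  (Nike)
Σw_i=1.0000  μᵀw=0.1340
σ²=wᵀΣw=λ₁·μ_p+λ₂ = 0.381807·0.134 + -0.020779 = 0.030383 ≈ 0.0304


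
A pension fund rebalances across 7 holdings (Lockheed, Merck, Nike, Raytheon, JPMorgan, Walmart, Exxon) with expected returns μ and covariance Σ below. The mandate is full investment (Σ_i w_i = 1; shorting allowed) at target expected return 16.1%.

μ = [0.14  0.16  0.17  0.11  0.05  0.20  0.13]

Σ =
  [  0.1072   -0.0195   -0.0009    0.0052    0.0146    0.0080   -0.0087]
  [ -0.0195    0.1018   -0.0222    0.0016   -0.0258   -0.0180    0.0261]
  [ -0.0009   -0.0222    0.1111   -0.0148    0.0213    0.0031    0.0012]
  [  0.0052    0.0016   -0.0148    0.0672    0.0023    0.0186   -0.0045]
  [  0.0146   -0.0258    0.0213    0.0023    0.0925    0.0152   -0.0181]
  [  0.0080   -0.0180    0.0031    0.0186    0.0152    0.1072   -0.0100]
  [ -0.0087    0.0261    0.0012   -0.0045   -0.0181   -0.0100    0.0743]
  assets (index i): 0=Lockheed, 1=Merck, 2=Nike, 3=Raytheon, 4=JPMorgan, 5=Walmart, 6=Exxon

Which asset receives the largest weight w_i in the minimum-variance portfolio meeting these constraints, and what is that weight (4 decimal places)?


Merck (0.2266)

u=Σ⁻¹μ = [1.6051  2.3585  2.0602  1.4693  0.4184  1.9102  1.5239]
v=Σ⁻¹𝟙 = [10.3633  14.8155  11.3573  14.6026  11.8021  7.8221  14.0969]
a=μᵀu=1.714988  b=𝟙ᵀu=11.345500  c=𝟙ᵀv=84.859847  D=ac−b²=16.813257
λ₁=(c·0.161−b)/D = (84.859847·0.161−11.345500)/16.813257 = 0.137804
λ₂=(a−b·0.161)/D = (1.714988−11.345500·0.161)/16.813257 = -0.006640
w* = 0.137804·u + -0.006640·v:
  w_0 = 0.137804·1.6051 + -0.006640·10.3633 = 0.1524  (Lockheed)
  w_1 = 0.137804·2.3585 + -0.006640·14.8155 = 0.2266  (Merck)
  w_2 = 0.137804·2.0602 + -0.006640·11.3573 = 0.2085  (Nike)
  w_3 = 0.137804·1.4693 + -0.006640·14.6026 = 0.1055  (Raytheon)
  w_4 = 0.137804·0.4184 + -0.006640·11.8021 = -0.0207  (JPMorgan)
  w_5 = 0.137804·1.9102 + -0.006640·7.8221 = 0.2113  (Walmart)
  w_6 = 0.137804·1.5239 + -0.006640·14.0969 = 0.1164  (Exxon)
Σw_i=1.0000  μᵀw=0.1610
σ²=wᵀΣw=λ₁·μ_p+λ₂ = 0.137804·0.161 + -0.006640 = 0.015547 ≈ 0.0155


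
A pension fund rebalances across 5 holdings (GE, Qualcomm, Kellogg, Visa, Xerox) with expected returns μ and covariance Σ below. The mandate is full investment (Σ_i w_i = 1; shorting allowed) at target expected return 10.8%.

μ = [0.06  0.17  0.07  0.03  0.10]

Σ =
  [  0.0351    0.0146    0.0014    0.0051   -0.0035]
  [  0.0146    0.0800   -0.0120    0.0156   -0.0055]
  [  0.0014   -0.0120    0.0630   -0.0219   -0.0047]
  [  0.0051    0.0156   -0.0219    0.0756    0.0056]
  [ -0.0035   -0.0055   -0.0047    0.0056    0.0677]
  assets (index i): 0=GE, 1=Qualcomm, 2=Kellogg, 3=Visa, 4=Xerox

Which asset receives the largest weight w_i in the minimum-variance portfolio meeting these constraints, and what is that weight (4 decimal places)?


x=Σ⁻¹μ = [0.8223  2.3159  1.7513  0.2367  1.8098]
y=Σ⁻¹𝟙 = [22.8241  10.1238  23.8737  15.2427  17.1701]
a=μᵀx=0.753704  b=𝟙ᵀx=6.935938  c=𝟙ᵀy=89.234414  D=ac−b²=19.149082
λ₁=(c·0.108−b)/D = (89.234414·0.108−6.935938)/19.149082 = 0.141071
λ₂=(a−b·0.108)/D = (0.753704−6.935938·0.108)/19.149082 = 0.000241
w* = 0.141071·x + 0.000241·y:
  w_0 = 0.141071·0.8223 + 0.000241·22.8241 = 0.1215  (GE)
  w_1 = 0.141071·2.3159 + 0.000241·10.1238 = 0.3291  (Qualcomm)
  w_2 = 0.141071·1.7513 + 0.000241·23.8737 = 0.2528  (Kellogg)
  w_3 = 0.141071·0.2367 + 0.000241·15.2427 = 0.0371  (Visa)
  w_4 = 0.141071·1.8098 + 0.000241·17.1701 = 0.2594  (Xerox)
Σw_i=1.0000  μᵀw=0.1080
σ²=wᵀΣw=λ₁·μ_p+λ₂ = 0.141071·0.108 + 0.000241 = 0.015477 ≈ 0.0155

Qualcomm (0.3291)


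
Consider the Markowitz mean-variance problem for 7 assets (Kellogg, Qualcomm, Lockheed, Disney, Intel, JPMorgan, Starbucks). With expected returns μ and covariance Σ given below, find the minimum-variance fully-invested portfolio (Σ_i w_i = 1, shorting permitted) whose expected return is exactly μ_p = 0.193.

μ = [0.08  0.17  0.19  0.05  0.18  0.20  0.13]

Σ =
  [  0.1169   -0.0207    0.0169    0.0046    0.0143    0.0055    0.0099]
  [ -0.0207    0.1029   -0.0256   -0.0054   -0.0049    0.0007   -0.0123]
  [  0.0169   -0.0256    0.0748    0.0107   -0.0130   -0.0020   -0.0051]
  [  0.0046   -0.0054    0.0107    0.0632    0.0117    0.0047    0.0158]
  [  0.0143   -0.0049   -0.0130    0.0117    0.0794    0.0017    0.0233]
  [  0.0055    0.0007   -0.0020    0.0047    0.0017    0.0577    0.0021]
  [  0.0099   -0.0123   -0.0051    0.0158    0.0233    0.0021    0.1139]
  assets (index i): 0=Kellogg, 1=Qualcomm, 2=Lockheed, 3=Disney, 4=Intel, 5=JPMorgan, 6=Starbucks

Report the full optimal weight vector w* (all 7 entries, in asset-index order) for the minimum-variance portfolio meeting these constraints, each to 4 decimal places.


x=Σ⁻¹μ = [-0.0011  2.9315  4.3199  -0.7584  2.8675  3.5176  1.1052]
y=Σ⁻¹𝟙 = [5.5929  17.5788  19.9850  8.2886  12.2887  15.9807  7.1284]
a=μᵀx=2.644479  b=𝟙ᵀx=13.982213  c=𝟙ᵀy=86.843177  D=ac−b²=34.152698
λ₁=(c·0.193−b)/D = (86.843177·0.193−13.982213)/34.152698 = 0.081356
λ₂=(a−b·0.193)/D = (2.644479−13.982213·0.193)/34.152698 = -0.001584
w* = 0.081356·x + -0.001584·y:
  w_0 = 0.081356·-0.0011 + -0.001584·5.5929 = -0.0089  (Kellogg)
  w_1 = 0.081356·2.9315 + -0.001584·17.5788 = 0.2107  (Qualcomm)
  w_2 = 0.081356·4.3199 + -0.001584·19.9850 = 0.3198  (Lockheed)
  w_3 = 0.081356·-0.7584 + -0.001584·8.2886 = -0.0748  (Disney)
  w_4 = 0.081356·2.8675 + -0.001584·12.2887 = 0.2138  (Intel)
  w_5 = 0.081356·3.5176 + -0.001584·15.9807 = 0.2609  (JPMorgan)
  w_6 = 0.081356·1.1052 + -0.001584·7.1284 = 0.0786  (Starbucks)
Σw_i=1.0000  μᵀw=0.1930
σ²=wᵀΣw=λ₁·μ_p+λ₂ = 0.081356·0.193 + -0.001584 = 0.014118 ≈ 0.0141

-0.0089  0.2107  0.3198  -0.0748  0.2138  0.2609  0.0786


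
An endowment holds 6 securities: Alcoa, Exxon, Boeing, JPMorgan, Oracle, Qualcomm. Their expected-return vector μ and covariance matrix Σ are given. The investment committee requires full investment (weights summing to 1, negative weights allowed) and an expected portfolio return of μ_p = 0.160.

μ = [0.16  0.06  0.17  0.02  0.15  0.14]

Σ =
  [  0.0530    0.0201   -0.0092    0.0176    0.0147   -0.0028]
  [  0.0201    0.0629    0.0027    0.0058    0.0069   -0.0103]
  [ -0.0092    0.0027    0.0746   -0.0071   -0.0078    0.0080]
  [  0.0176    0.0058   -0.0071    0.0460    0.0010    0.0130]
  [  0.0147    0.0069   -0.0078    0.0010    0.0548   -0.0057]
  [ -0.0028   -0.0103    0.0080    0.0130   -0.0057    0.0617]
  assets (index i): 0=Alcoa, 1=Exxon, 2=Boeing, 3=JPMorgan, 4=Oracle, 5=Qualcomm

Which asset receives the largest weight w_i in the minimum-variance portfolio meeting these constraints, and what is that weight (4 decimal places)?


Alcoa (0.2852)

u=Σ⁻¹μ = [3.2891  0.0549  2.5505  -1.2220  2.5023  2.5854]
v=Σ⁻¹𝟙 = [7.8859  11.7871  15.6690  15.0156  18.1668  15.0159]
a=μᵀu=1.676003  b=𝟙ᵀu=9.760264  c=𝟙ᵀv=83.540387  D=ac−b²=44.751191
λ₁=(c·0.160−b)/D = (83.540387·0.160−9.760264)/44.751191 = 0.080583
λ₂=(a−b·0.160)/D = (1.676003−9.760264·0.160)/44.751191 = 0.002555
w* = 0.080583·u + 0.002555·v:
  w_0 = 0.080583·3.2891 + 0.002555·7.8859 = 0.2852  (Alcoa)
  w_1 = 0.080583·0.0549 + 0.002555·11.7871 = 0.0345  (Exxon)
  w_2 = 0.080583·2.5505 + 0.002555·15.6690 = 0.2456  (Boeing)
  w_3 = 0.080583·-1.2220 + 0.002555·15.0156 = -0.0601  (JPMorgan)
  w_4 = 0.080583·2.5023 + 0.002555·18.1668 = 0.2481  (Oracle)
  w_5 = 0.080583·2.5854 + 0.002555·15.0159 = 0.2467  (Qualcomm)
Σw_i=1.0000  μᵀw=0.1600
σ²=wᵀΣw=λ₁·μ_p+λ₂ = 0.080583·0.160 + 0.002555 = 0.015449 ≈ 0.0154


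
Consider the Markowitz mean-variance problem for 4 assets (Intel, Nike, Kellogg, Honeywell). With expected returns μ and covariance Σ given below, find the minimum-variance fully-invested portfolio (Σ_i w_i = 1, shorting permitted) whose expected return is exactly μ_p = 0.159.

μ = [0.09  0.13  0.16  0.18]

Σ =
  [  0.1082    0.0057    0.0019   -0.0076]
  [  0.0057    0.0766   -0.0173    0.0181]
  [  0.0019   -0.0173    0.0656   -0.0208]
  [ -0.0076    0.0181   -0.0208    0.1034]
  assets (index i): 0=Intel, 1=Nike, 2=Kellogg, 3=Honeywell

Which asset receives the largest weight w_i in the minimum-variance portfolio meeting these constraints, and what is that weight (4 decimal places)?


Kellogg (0.4685)

g=Σ⁻¹μ = [0.8201  1.9362  3.6204  2.1904]
h=Σ⁻¹𝟙 = [8.9402  14.6107  22.7532  12.3478]
a=μᵀg=1.299057  b=𝟙ᵀg=8.567121  c=𝟙ᵀh=58.651880  D=ac−b²=2.796594
λ₁=(c·0.159−b)/D = (58.651880·0.159−8.567121)/2.796594 = 0.271233
λ₂=(a−b·0.159)/D = (1.299057−8.567121·0.159)/2.796594 = -0.022568
w* = 0.271233·g + -0.022568·h:
  w_0 = 0.271233·0.8201 + -0.022568·8.9402 = 0.0207  (Intel)
  w_1 = 0.271233·1.9362 + -0.022568·14.6107 = 0.1954  (Nike)
  w_2 = 0.271233·3.6204 + -0.022568·22.7532 = 0.4685  (Kellogg)
  w_3 = 0.271233·2.1904 + -0.022568·12.3478 = 0.3155  (Honeywell)
Σw_i=1.0000  μᵀw=0.1590
σ²=wᵀΣw=λ₁·μ_p+λ₂ = 0.271233·0.159 + -0.022568 = 0.020558 ≈ 0.0206


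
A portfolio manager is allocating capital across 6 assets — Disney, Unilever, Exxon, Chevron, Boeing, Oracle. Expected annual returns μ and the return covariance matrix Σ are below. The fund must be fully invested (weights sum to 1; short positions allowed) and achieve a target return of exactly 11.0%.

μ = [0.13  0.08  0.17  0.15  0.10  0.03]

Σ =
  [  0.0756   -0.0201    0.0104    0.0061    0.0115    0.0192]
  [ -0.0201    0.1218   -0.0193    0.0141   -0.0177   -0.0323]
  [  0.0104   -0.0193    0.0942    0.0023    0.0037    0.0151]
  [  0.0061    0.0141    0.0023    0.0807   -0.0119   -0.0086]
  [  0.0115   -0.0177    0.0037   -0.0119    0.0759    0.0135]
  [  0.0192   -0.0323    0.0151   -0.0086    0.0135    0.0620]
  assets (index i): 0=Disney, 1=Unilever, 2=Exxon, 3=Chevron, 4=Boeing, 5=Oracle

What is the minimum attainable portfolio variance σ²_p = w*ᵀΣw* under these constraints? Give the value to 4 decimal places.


g=Σ⁻¹μ = [1.3852  1.2362  1.7746  1.7343  1.5512  0.1695]
h=Σ⁻¹𝟙 = [8.4966  16.5750  9.2359  12.6324  13.9766  18.5925]
a=μᵀg=1.000991  b=𝟙ᵀg=7.850952  c=𝟙ᵀh=79.508944  D=ac−b²=17.950325
λ₁=(c·0.110−b)/D = (79.508944·0.110−7.850952)/17.950325 = 0.049862
λ₂=(a−b·0.110)/D = (1.000991−7.850952·0.110)/17.950325 = 0.007654
w* = 0.049862·g + 0.007654·h:
  w_0 = 0.049862·1.3852 + 0.007654·8.4966 = 0.1341  (Disney)
  w_1 = 0.049862·1.2362 + 0.007654·16.5750 = 0.1885  (Unilever)
  w_2 = 0.049862·1.7746 + 0.007654·9.2359 = 0.1592  (Exxon)
  w_3 = 0.049862·1.7343 + 0.007654·12.6324 = 0.1832  (Chevron)
  w_4 = 0.049862·1.5512 + 0.007654·13.9766 = 0.1843  (Boeing)
  w_5 = 0.049862·0.1695 + 0.007654·18.5925 = 0.1508  (Oracle)
Σw_i=1.0000  μᵀw=0.1100
σ²=wᵀΣw=λ₁·μ_p+λ₂ = 0.049862·0.110 + 0.007654 = 0.013138 ≈ 0.0131

0.0131


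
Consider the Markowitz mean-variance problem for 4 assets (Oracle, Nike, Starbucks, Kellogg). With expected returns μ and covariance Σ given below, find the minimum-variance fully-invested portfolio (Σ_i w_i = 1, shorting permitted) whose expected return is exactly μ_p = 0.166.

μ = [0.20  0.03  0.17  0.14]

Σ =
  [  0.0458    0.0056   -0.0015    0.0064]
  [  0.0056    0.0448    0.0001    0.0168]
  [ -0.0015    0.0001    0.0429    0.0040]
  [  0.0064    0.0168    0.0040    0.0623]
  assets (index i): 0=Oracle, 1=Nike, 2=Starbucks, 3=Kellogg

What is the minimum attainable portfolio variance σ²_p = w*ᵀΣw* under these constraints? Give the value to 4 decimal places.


u=Σ⁻¹μ = [4.3233  -0.5123  3.9578  1.6871]
v=Σ⁻¹𝟙 = [19.4140  16.8323  23.2010  8.0283]
a=μᵀu=1.758307  b=𝟙ᵀu=9.455902  c=𝟙ᵀv=67.475595  D=ac−b²=29.228747
λ₁=(c·0.166−b)/D = (67.475595·0.166−9.455902)/29.228747 = 0.059703
λ₂=(a−b·0.166)/D = (1.758307−9.455902·0.166)/29.228747 = 0.006453
w* = 0.059703·u + 0.006453·v:
  w_0 = 0.059703·4.3233 + 0.006453·19.4140 = 0.3834  (Oracle)
  w_1 = 0.059703·-0.5123 + 0.006453·16.8323 = 0.0780  (Nike)
  w_2 = 0.059703·3.9578 + 0.006453·23.2010 = 0.3860  (Starbucks)
  w_3 = 0.059703·1.6871 + 0.006453·8.0283 = 0.1525  (Kellogg)
Σw_i=1.0000  μᵀw=0.1660
σ²=wᵀΣw=λ₁·μ_p+λ₂ = 0.059703·0.166 + 0.006453 = 0.016364 ≈ 0.0164

0.0164


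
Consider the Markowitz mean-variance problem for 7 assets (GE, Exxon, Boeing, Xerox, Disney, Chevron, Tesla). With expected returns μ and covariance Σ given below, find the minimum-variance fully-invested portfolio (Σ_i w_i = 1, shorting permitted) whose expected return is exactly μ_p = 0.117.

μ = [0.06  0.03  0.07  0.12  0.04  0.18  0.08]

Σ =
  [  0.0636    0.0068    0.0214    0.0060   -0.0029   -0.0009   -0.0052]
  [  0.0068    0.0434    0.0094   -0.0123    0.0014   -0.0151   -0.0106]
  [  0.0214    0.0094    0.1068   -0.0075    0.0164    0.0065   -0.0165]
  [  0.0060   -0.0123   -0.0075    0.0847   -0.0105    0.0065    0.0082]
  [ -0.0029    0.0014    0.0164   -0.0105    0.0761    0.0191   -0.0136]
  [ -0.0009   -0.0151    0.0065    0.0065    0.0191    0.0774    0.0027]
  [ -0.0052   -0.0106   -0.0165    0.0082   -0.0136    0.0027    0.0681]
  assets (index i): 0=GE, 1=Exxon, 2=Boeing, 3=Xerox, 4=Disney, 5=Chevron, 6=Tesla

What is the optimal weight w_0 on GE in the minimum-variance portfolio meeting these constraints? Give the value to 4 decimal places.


x=Σ⁻¹μ = [0.5834  2.1026  0.4895  1.4241  0.2374  2.4729  1.4430]
y=Σ⁻¹𝟙 = [11.5005  34.1102  5.5759  14.9832  14.4683  13.6171  22.7682]
a=μᵀx=0.873301  b=𝟙ᵀx=8.752898  c=𝟙ᵀy=117.023412  D=ac−b²=25.583422
λ₁=(c·0.117−b)/D = (117.023412·0.117−8.752898)/25.583422 = 0.193048
λ₂=(a−b·0.117)/D = (0.873301−8.752898·0.117)/25.583422 = -0.005894
w* = 0.193048·x + -0.005894·y:
  w_0 = 0.193048·0.5834 + -0.005894·11.5005 = 0.0448  (GE)
  w_1 = 0.193048·2.1026 + -0.005894·34.1102 = 0.2049  (Exxon)
  w_2 = 0.193048·0.4895 + -0.005894·5.5759 = 0.0616  (Boeing)
  w_3 = 0.193048·1.4241 + -0.005894·14.9832 = 0.1866  (Xerox)
  w_4 = 0.193048·0.2374 + -0.005894·14.4683 = -0.0394  (Disney)
  w_5 = 0.193048·2.4729 + -0.005894·13.6171 = 0.3971  (Chevron)
  w_6 = 0.193048·1.4430 + -0.005894·22.7682 = 0.1444  (Tesla)
Σw_i=1.0000  μᵀw=0.1170
σ²=wᵀΣw=λ₁·μ_p+λ₂ = 0.193048·0.117 + -0.005894 = 0.016693 ≈ 0.0167

0.0448


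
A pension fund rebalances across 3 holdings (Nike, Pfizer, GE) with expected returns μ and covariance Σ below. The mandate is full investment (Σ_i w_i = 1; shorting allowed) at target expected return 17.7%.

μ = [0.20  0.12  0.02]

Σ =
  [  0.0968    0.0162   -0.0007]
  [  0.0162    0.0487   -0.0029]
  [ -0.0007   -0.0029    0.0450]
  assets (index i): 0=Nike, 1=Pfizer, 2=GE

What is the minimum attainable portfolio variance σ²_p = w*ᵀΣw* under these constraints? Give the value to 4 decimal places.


p=Σ⁻¹μ = [1.7495  1.9175  0.5952]
q=Σ⁻¹𝟙 = [7.2322  19.5330  23.5935]
a=μᵀp=0.591911  b=𝟙ᵀp=4.262282  c=𝟙ᵀq=50.358793  D=ac−b²=11.640888
λ₁=(c·0.177−b)/D = (50.358793·0.177−4.262282)/11.640888 = 0.399559
λ₂=(a−b·0.177)/D = (0.591911−4.262282·0.177)/11.640888 = -0.013961
w* = 0.399559·p + -0.013961·q:
  w_0 = 0.399559·1.7495 + -0.013961·7.2322 = 0.5981  (Nike)
  w_1 = 0.399559·1.9175 + -0.013961·19.5330 = 0.4935  (Pfizer)
  w_2 = 0.399559·0.5952 + -0.013961·23.5935 = -0.0915  (GE)
Σw_i=1.0000  μᵀw=0.1770
σ²=wᵀΣw=λ₁·μ_p+λ₂ = 0.399559·0.177 + -0.013961 = 0.056761 ≈ 0.0568

0.0568


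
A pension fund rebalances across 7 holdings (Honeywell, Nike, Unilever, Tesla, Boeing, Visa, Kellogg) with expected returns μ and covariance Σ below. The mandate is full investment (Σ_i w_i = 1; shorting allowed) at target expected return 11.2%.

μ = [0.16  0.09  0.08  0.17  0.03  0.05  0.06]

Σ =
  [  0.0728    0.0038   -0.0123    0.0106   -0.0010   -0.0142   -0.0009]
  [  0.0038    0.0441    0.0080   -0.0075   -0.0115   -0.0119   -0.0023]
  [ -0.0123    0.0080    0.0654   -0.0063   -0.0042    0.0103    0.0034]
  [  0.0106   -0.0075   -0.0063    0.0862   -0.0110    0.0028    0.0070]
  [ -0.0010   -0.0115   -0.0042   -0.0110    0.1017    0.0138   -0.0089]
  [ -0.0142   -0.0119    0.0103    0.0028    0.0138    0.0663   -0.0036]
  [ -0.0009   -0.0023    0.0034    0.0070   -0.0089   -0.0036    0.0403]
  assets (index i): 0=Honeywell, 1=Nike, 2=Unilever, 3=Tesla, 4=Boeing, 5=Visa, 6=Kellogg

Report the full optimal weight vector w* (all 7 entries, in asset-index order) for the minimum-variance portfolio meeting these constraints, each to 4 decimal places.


g=Σ⁻¹μ = [2.2875  2.6001  1.2849  1.9478  0.8285  1.3403  1.5443]
h=Σ⁻¹𝟙 = [16.8839  32.1321  11.9324  12.1018  15.1968  20.5188  29.1051]
a=μᵀg=1.218447  b=𝟙ᵀg=11.833352  c=𝟙ᵀh=137.870842  D=ac−b²=27.960153
λ₁=(c·0.112−b)/D = (137.870842·0.112−11.833352)/27.960153 = 0.129047
λ₂=(a−b·0.112)/D = (1.218447−11.833352·0.112)/27.960153 = -0.003823
w* = 0.129047·g + -0.003823·h:
  w_0 = 0.129047·2.2875 + -0.003823·16.8839 = 0.2306  (Honeywell)
  w_1 = 0.129047·2.6001 + -0.003823·32.1321 = 0.2127  (Nike)
  w_2 = 0.129047·1.2849 + -0.003823·11.9324 = 0.1202  (Unilever)
  w_3 = 0.129047·1.9478 + -0.003823·12.1018 = 0.2051  (Tesla)
  w_4 = 0.129047·0.8285 + -0.003823·15.1968 = 0.0488  (Boeing)
  w_5 = 0.129047·1.3403 + -0.003823·20.5188 = 0.0945  (Visa)
  w_6 = 0.129047·1.5443 + -0.003823·29.1051 = 0.0880  (Kellogg)
Σw_i=1.0000  μᵀw=0.1120
σ²=wᵀΣw=λ₁·μ_p+λ₂ = 0.129047·0.112 + -0.003823 = 0.010630 ≈ 0.0106

0.2306  0.2127  0.1202  0.2051  0.0488  0.0945  0.0880


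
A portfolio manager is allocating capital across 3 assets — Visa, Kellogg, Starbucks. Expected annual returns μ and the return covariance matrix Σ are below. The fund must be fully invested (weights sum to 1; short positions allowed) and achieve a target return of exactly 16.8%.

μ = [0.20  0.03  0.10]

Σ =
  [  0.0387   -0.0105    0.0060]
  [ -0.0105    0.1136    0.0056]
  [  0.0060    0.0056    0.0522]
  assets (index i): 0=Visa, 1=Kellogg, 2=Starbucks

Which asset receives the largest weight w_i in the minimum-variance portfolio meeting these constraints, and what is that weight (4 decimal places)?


p=Σ⁻¹μ = [5.1585  0.6793  1.2499]
q=Σ⁻¹𝟙 = [26.3630  10.5001  15.0004]
a=μᵀp=1.177063  b=𝟙ᵀp=7.087645  c=𝟙ᵀq=51.863501  D=ac−b²=10.811898
λ₁=(c·0.168−b)/D = (51.863501·0.168−7.087645)/10.811898 = 0.150337
λ₂=(a−b·0.168)/D = (1.177063−7.087645·0.168)/10.811898 = -0.001264
w* = 0.150337·p + -0.001264·q:
  w_0 = 0.150337·5.1585 + -0.001264·26.3630 = 0.7422  (Visa)
  w_1 = 0.150337·0.6793 + -0.001264·10.5001 = 0.0889  (Kellogg)
  w_2 = 0.150337·1.2499 + -0.001264·15.0004 = 0.1690  (Starbucks)
Σw_i=1.0000  μᵀw=0.1680
σ²=wᵀΣw=λ₁·μ_p+λ₂ = 0.150337·0.168 + -0.001264 = 0.023993 ≈ 0.0240

Visa (0.7422)


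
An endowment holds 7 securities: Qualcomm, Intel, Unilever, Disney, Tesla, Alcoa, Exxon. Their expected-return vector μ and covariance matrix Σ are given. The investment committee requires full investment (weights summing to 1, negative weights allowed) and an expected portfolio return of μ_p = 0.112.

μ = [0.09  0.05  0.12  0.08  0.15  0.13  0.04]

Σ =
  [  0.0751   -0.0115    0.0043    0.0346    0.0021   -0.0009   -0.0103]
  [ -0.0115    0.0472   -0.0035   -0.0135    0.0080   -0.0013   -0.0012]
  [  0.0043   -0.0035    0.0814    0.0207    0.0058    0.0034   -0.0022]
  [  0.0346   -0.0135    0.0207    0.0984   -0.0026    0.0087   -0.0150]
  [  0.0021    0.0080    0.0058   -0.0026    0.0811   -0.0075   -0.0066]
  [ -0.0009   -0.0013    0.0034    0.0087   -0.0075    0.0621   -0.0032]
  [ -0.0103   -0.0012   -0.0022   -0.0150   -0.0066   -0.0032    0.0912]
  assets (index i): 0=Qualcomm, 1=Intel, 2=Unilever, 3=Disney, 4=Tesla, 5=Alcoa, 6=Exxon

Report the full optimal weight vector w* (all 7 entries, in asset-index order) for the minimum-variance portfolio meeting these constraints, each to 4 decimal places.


0.1405  0.1017  0.1432  0.0132  0.2411  0.2828  0.0775

u=Σ⁻¹μ = [1.3054  1.3062  1.1862  0.2656  1.8972  2.3127  0.8940]
v=Σ⁻¹𝟙 = [15.4396  26.7209  9.5482  7.5909  11.7808  17.5476  16.0073]
a=μᵀu=0.967384  b=𝟙ᵀu=9.167275  c=𝟙ᵀv=104.635429  D=ac−b²=17.183712
λ₁=(c·0.112−b)/D = (104.635429·0.112−9.167275)/17.183712 = 0.148507
λ₂=(a−b·0.112)/D = (0.967384−9.167275·0.112)/17.183712 = -0.003454
w* = 0.148507·u + -0.003454·v:
  w_0 = 0.148507·1.3054 + -0.003454·15.4396 = 0.1405  (Qualcomm)
  w_1 = 0.148507·1.3062 + -0.003454·26.7209 = 0.1017  (Intel)
  w_2 = 0.148507·1.1862 + -0.003454·9.5482 = 0.1432  (Unilever)
  w_3 = 0.148507·0.2656 + -0.003454·7.5909 = 0.0132  (Disney)
  w_4 = 0.148507·1.8972 + -0.003454·11.7808 = 0.2411  (Tesla)
  w_5 = 0.148507·2.3127 + -0.003454·17.5476 = 0.2828  (Alcoa)
  w_6 = 0.148507·0.8940 + -0.003454·16.0073 = 0.0775  (Exxon)
Σw_i=1.0000  μᵀw=0.1120
σ²=wᵀΣw=λ₁·μ_p+λ₂ = 0.148507·0.112 + -0.003454 = 0.013179 ≈ 0.0132


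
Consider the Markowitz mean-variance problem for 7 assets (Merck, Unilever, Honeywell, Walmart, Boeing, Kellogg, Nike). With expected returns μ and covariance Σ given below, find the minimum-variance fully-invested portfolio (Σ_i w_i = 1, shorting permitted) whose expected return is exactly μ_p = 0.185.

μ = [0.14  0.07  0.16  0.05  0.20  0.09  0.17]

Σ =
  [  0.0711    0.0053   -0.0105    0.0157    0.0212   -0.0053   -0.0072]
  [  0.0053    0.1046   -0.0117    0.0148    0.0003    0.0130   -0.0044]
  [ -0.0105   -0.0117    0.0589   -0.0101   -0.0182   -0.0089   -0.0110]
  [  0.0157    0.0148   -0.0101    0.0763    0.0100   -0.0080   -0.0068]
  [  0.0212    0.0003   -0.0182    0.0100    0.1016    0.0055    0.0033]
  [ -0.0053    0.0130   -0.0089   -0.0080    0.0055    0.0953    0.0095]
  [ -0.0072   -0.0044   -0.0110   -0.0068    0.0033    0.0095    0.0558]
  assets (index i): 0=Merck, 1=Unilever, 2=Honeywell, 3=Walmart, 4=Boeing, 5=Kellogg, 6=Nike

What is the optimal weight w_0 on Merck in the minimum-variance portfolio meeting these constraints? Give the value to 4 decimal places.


0.1683

g=Σ⁻¹μ = [2.3211  1.0572  5.0731  0.8425  2.1187  0.9279  4.2489]
h=Σ⁻¹𝟙 = [15.7361  10.2028  34.0110  14.6755  9.7034  11.1556  26.7761]
a=μᵀg=2.482344  b=𝟙ᵀg=16.589397  c=𝟙ᵀh=122.260435  D=ac−b²=28.284373
λ₁=(c·0.185−b)/D = (122.260435·0.185−16.589397)/28.284373 = 0.213149
λ₂=(a−b·0.185)/D = (2.482344−16.589397·0.185)/28.284373 = -0.020743
w* = 0.213149·g + -0.020743·h:
  w_0 = 0.213149·2.3211 + -0.020743·15.7361 = 0.1683  (Merck)
  w_1 = 0.213149·1.0572 + -0.020743·10.2028 = 0.0137  (Unilever)
  w_2 = 0.213149·5.0731 + -0.020743·34.0110 = 0.3758  (Honeywell)
  w_3 = 0.213149·0.8425 + -0.020743·14.6755 = -0.1248  (Walmart)
  w_4 = 0.213149·2.1187 + -0.020743·9.7034 = 0.2503  (Boeing)
  w_5 = 0.213149·0.9279 + -0.020743·11.1556 = -0.0336  (Kellogg)
  w_6 = 0.213149·4.2489 + -0.020743·26.7761 = 0.3502  (Nike)
Σw_i=1.0000  μᵀw=0.1850
σ²=wᵀΣw=λ₁·μ_p+λ₂ = 0.213149·0.185 + -0.020743 = 0.018690 ≈ 0.0187


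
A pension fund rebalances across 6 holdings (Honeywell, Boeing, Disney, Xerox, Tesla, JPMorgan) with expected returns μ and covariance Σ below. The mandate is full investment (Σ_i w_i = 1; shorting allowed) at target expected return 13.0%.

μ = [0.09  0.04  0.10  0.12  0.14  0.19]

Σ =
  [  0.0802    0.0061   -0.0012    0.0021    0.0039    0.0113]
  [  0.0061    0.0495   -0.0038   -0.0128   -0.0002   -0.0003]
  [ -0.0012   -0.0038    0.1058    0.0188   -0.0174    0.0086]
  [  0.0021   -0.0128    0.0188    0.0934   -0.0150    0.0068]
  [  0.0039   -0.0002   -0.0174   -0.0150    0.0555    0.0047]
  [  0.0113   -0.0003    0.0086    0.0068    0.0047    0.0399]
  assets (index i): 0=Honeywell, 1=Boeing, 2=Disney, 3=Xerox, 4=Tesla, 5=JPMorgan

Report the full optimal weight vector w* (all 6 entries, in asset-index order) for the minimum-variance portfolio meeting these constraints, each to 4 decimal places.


0.0445  0.1627  0.0921  0.1407  0.2601  0.2999

x=Σ⁻¹μ = [0.3138  1.2454  0.8867  1.4415  2.8414  3.9109]
y=Σ⁻¹𝟙 = [7.0563  24.0344  10.4109  14.3567  23.4152  15.7961]
a=μᵀx=1.480576  b=𝟙ᵀx=10.639723  c=𝟙ᵀy=95.069641  D=ac−b²=27.554147
λ₁=(c·0.130−b)/D = (95.069641·0.130−10.639723)/27.554147 = 0.062398
λ₂=(a−b·0.130)/D = (1.480576−10.639723·0.130)/27.554147 = 0.003535
w* = 0.062398·x + 0.003535·y:
  w_0 = 0.062398·0.3138 + 0.003535·7.0563 = 0.0445  (Honeywell)
  w_1 = 0.062398·1.2454 + 0.003535·24.0344 = 0.1627  (Boeing)
  w_2 = 0.062398·0.8867 + 0.003535·10.4109 = 0.0921  (Disney)
  w_3 = 0.062398·1.4415 + 0.003535·14.3567 = 0.1407  (Xerox)
  w_4 = 0.062398·2.8414 + 0.003535·23.4152 = 0.2601  (Tesla)
  w_5 = 0.062398·3.9109 + 0.003535·15.7961 = 0.2999  (JPMorgan)
Σw_i=1.0000  μᵀw=0.1300
σ²=wᵀΣw=λ₁·μ_p+λ₂ = 0.062398·0.130 + 0.003535 = 0.011647 ≈ 0.0116


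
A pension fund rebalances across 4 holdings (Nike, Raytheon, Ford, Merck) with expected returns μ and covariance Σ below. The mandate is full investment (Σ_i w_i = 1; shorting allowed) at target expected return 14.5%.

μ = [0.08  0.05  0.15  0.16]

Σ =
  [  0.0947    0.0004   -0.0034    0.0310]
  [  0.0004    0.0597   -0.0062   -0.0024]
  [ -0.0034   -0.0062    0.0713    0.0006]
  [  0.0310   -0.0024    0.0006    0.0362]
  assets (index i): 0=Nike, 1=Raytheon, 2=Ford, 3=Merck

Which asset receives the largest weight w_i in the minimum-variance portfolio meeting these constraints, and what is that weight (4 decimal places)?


Merck (0.6397)

x=Σ⁻¹μ = [-0.7598  1.2701  2.1349  5.1193]
y=Σ⁻¹𝟙 = [2.3037  19.4277  15.5999  26.6810]
a=μᵀx=1.142057  b=𝟙ᵀx=7.764631  c=𝟙ᵀy=64.012301  D=ac−b²=12.816233
λ₁=(c·0.145−b)/D = (64.012301·0.145−7.764631)/12.816233 = 0.118377
λ₂=(a−b·0.145)/D = (1.142057−7.764631·0.145)/12.816233 = 0.001263
w* = 0.118377·x + 0.001263·y:
  w_0 = 0.118377·-0.7598 + 0.001263·2.3037 = -0.0870  (Nike)
  w_1 = 0.118377·1.2701 + 0.001263·19.4277 = 0.1749  (Raytheon)
  w_2 = 0.118377·2.1349 + 0.001263·15.5999 = 0.2724  (Ford)
  w_3 = 0.118377·5.1193 + 0.001263·26.6810 = 0.6397  (Merck)
Σw_i=1.0000  μᵀw=0.1450
σ²=wᵀΣw=λ₁·μ_p+λ₂ = 0.118377·0.145 + 0.001263 = 0.018428 ≈ 0.0184


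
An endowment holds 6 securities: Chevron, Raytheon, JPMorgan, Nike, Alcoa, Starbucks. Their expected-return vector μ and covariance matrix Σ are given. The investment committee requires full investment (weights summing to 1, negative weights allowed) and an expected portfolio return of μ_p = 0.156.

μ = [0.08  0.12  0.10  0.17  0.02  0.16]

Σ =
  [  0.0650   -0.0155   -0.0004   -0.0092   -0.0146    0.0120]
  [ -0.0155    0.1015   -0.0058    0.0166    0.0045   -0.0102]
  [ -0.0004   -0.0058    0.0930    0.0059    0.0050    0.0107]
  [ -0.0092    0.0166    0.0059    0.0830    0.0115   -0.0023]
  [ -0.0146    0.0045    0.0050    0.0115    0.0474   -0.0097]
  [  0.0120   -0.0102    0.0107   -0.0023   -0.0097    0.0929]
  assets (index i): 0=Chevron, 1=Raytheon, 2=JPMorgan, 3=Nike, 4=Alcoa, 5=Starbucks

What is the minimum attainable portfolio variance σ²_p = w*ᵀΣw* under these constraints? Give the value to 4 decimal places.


p=Σ⁻¹μ = [1.6416  1.3148  0.8211  1.8714  0.6037  1.6694]
q=Σ⁻¹𝟙 = [23.4916  12.5220  8.4103  8.1797  26.5460  11.1103]
a=μᵀp=0.968538  b=𝟙ᵀp=7.922107  c=𝟙ᵀq=90.259880  D=ac−b²=24.660379
λ₁=(c·0.156−b)/D = (90.259880·0.156−7.922107)/24.660379 = 0.249730
λ₂=(a−b·0.156)/D = (0.968538−7.922107·0.156)/24.660379 = -0.010840
w* = 0.249730·p + -0.010840·q:
  w_0 = 0.249730·1.6416 + -0.010840·23.4916 = 0.1553  (Chevron)
  w_1 = 0.249730·1.3148 + -0.010840·12.5220 = 0.1926  (Raytheon)
  w_2 = 0.249730·0.8211 + -0.010840·8.4103 = 0.1139  (JPMorgan)
  w_3 = 0.249730·1.8714 + -0.010840·8.1797 = 0.3787  (Nike)
  w_4 = 0.249730·0.6037 + -0.010840·26.5460 = -0.1370  (Alcoa)
  w_5 = 0.249730·1.6694 + -0.010840·11.1103 = 0.2965  (Starbucks)
Σw_i=1.0000  μᵀw=0.1560
σ²=wᵀΣw=λ₁·μ_p+λ₂ = 0.249730·0.156 + -0.010840 = 0.028118 ≈ 0.0281

0.0281
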